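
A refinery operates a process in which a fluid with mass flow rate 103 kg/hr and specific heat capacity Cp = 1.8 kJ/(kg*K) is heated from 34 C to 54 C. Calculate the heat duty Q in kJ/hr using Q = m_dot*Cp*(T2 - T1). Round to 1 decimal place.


Q = m_dot * Cp * (T2 - T1)
Q = 103 * 1.8 * (54 - 34)
Q = 103 * 1.8 * 20
Q = 3708.0 kJ/hr


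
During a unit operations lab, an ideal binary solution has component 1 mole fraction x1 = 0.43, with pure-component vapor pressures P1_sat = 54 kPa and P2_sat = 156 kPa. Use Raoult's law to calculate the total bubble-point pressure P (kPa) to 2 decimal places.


P = x1*P1_sat + x2*P2_sat
x2 = 1 - x1 = 1 - 0.43 = 0.57
P = 0.43*54 + 0.57*156
P = 23.22 + 88.92
P = 112.14 kPa


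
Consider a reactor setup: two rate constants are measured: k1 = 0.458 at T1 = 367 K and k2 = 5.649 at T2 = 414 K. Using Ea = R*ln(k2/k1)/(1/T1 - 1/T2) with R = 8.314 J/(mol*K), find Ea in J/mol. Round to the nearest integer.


Ea = R * ln(k2/k1) / (1/T1 - 1/T2)
ln(k2/k1) = ln(5.649/0.458) = 2.5123646
1/T1 - 1/T2 = 1/367 - 1/414 = 0.000309336703
Ea = 8.314 * 2.5123646 / 0.000309336703
Ea = 67524 J/mol


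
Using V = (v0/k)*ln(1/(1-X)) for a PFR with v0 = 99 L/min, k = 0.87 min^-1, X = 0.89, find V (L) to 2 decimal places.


V = (v0/k) * ln(1/(1-X))
V = (99/0.87) * ln(1/(1-0.89))
V = 113.793103 * ln(9.090909)
V = 113.793103 * 2.207275
V = 251.17 L


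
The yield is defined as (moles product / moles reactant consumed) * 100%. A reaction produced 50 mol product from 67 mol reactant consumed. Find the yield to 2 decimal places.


Yield = (moles product / moles consumed) * 100%
Yield = (50 / 67) * 100
Yield = 0.7463 * 100
Yield = 74.63%


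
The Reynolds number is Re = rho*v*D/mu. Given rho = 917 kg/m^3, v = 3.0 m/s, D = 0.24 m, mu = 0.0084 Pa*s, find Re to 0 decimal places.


Re = rho * v * D / mu
Re = 917 * 3.0 * 0.24 / 0.0084
Re = 660.24 / 0.0084
Re = 78600


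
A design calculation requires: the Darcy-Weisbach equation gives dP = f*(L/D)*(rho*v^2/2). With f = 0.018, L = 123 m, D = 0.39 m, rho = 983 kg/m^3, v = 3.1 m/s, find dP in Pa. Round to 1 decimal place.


dP = f * (L/D) * (rho*v^2/2)
dP = 0.018 * (123/0.39) * (983*3.1^2/2)
L/D = 315.38461538
rho*v^2/2 = 983*9.61/2 = 4723.315
dP = 0.018 * 315.38461538 * 4723.315
dP = 26813.9 Pa


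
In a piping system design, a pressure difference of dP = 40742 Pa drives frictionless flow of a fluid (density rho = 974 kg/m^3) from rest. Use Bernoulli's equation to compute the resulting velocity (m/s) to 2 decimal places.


v = sqrt(2*dP/rho)
v = sqrt(2*40742/974)
v = sqrt(83.659138)
v = 9.15 m/s


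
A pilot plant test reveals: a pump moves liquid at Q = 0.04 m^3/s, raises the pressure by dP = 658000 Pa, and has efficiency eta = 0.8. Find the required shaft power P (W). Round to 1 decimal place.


P = Q * dP / eta
P = 0.04 * 658000 / 0.8
P = 26320.0 / 0.8
P = 32900.0 W


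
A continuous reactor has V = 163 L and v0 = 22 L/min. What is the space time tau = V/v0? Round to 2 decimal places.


tau = V / v0
tau = 163 / 22
tau = 7.41 min


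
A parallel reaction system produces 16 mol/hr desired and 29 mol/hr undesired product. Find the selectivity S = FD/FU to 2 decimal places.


S = desired product rate / undesired product rate
S = 16 / 29
S = 0.55


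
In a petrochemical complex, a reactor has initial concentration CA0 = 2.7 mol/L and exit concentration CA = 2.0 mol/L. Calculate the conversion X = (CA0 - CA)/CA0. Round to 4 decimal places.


X = (CA0 - CA) / CA0
X = (2.7 - 2.0) / 2.7
X = 0.7 / 2.7
X = 0.2593


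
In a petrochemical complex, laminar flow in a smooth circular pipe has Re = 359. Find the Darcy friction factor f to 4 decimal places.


f = 64 / Re
f = 64 / 359
f = 0.1783


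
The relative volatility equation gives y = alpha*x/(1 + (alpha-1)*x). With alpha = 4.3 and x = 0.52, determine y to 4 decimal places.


y = alpha*x / (1 + (alpha-1)*x)
y = 4.3*0.52 / (1 + (4.3-1)*0.52)
y = 2.236 / (1 + 1.716)
y = 2.236 / 2.716
y = 0.8233


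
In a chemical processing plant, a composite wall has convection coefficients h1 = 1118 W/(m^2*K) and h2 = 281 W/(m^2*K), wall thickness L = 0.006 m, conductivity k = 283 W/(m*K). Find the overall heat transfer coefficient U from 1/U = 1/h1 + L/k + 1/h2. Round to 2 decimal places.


1/U = 1/h1 + L/k + 1/h2
1/U = 1/1118 + 0.006/283 + 1/281
1/U = 0.0008944544 + 2.12014e-05 + 0.0035587189
1/U = 0.0044743747
U = 223.49 W/(m^2*K)


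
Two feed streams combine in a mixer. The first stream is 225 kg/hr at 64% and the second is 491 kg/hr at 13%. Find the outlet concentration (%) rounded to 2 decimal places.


Mass balance on solute: F1*x1 + F2*x2 = F3*x3
F3 = F1 + F2 = 225 + 491 = 716 kg/hr
x3 = (F1*x1 + F2*x2)/F3
x3 = (225*0.64 + 491*0.13) / 716
x3 = 29.03%


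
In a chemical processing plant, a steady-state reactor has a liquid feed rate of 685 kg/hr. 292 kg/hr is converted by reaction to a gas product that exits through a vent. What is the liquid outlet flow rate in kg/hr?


Steady-state mass balance on the main outlet: F_out = F_in - F_removed
F_out = 685 - 292
F_out = 393 kg/hr


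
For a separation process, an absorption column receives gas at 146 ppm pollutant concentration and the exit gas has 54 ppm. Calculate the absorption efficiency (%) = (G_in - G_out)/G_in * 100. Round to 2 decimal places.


Efficiency = (G_in - G_out) / G_in * 100%
Efficiency = (146 - 54) / 146 * 100
Efficiency = 92 / 146 * 100
Efficiency = 63.01%


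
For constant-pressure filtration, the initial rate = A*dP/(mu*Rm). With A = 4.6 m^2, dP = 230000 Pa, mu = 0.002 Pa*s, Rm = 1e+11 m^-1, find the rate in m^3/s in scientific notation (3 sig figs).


rate = A * dP / (mu * Rm)
rate = 4.6 * 230000 / (0.002 * 1e+11)
rate = 1058000.0 / 2.000e+08
rate = 5.29e-03 m^3/s


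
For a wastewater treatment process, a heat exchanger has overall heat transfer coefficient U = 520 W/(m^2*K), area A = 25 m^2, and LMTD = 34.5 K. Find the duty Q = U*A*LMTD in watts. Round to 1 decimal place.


Q = U * A * LMTD
Q = 520 * 25 * 34.5
Q = 448500.0 W


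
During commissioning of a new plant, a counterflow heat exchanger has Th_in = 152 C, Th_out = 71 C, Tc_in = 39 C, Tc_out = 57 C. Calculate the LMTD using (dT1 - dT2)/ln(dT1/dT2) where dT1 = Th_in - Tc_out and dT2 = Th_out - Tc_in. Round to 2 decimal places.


dT1 = Th_in - Tc_out = 152 - 57 = 95
dT2 = Th_out - Tc_in = 71 - 39 = 32
LMTD = (dT1 - dT2) / ln(dT1/dT2)
LMTD = (95 - 32) / ln(95/32)
LMTD = 57.90 K


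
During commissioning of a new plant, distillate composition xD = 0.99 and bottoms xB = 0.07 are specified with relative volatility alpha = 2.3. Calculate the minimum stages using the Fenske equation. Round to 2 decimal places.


N_min = ln((xD*(1-xB))/(xB*(1-xD))) / ln(alpha)
Numerator inside ln: 0.9207 / 0.0007 = 1315.285714
ln(1315.285714) = 7.181809
ln(alpha) = ln(2.3) = 0.832909
N_min = 7.181809 / 0.832909 = 8.62


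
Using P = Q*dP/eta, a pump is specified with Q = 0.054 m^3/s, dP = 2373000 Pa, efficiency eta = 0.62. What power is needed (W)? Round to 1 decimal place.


P = Q * dP / eta
P = 0.054 * 2373000 / 0.62
P = 128142.0 / 0.62
P = 206680.6 W


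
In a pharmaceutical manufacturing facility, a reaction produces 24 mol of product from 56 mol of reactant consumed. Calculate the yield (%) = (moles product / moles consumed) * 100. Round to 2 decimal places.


Yield = (moles product / moles consumed) * 100%
Yield = (24 / 56) * 100
Yield = 0.4286 * 100
Yield = 42.86%


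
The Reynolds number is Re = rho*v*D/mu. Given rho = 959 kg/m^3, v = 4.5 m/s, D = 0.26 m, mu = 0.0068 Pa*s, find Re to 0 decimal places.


Re = rho * v * D / mu
Re = 959 * 4.5 * 0.26 / 0.0068
Re = 1122.03 / 0.0068
Re = 165004


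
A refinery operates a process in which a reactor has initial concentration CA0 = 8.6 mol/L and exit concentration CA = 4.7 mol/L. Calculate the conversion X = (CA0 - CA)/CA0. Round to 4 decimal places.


X = (CA0 - CA) / CA0
X = (8.6 - 4.7) / 8.6
X = 3.9 / 8.6
X = 0.4535


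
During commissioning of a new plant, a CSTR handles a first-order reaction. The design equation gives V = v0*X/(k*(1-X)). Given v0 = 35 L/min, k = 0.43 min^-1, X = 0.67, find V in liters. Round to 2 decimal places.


V = v0 * X / (k * (1 - X))
V = 35 * 0.67 / (0.43 * (1 - 0.67))
V = 23.45 / (0.43 * 0.33)
V = 23.45 / 0.1419
V = 165.26 L


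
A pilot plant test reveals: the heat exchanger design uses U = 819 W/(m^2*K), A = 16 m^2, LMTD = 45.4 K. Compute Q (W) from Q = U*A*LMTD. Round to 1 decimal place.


Q = U * A * LMTD
Q = 819 * 16 * 45.4
Q = 594921.6 W


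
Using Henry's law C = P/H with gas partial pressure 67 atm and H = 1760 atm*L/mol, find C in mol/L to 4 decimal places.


C = P / H
C = 67 / 1760
C = 0.0381 mol/L


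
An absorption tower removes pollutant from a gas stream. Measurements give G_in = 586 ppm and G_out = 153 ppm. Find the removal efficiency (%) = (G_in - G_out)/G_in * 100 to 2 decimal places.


Efficiency = (G_in - G_out) / G_in * 100%
Efficiency = (586 - 153) / 586 * 100
Efficiency = 433 / 586 * 100
Efficiency = 73.89%


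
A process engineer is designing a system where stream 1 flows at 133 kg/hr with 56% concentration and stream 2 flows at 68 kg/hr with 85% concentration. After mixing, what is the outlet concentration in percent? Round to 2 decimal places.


Mass balance on solute: F1*x1 + F2*x2 = F3*x3
F3 = F1 + F2 = 133 + 68 = 201 kg/hr
x3 = (F1*x1 + F2*x2)/F3
x3 = (133*0.56 + 68*0.85) / 201
x3 = 65.81%


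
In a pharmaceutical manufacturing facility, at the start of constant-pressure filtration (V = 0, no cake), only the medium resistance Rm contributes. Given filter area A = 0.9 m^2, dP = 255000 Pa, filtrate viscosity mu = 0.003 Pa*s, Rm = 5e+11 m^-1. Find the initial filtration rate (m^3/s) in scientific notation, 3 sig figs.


rate = A * dP / (mu * Rm)
rate = 0.9 * 255000 / (0.003 * 5e+11)
rate = 229500.0 / 1.500e+09
rate = 1.53e-04 m^3/s


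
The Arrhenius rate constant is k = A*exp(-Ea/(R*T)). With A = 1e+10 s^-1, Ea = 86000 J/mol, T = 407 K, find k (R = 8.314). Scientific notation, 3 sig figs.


k = A * exp(-Ea/(R*T))
k = 1e+10 * exp(-86000 / (8.314 * 407))
k = 1e+10 * exp(-25.415229)
k = 9.17e-02


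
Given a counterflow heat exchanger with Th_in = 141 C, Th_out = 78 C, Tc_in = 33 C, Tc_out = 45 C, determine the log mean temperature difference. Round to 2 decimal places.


dT1 = Th_in - Tc_out = 141 - 45 = 96
dT2 = Th_out - Tc_in = 78 - 33 = 45
LMTD = (dT1 - dT2) / ln(dT1/dT2)
LMTD = (96 - 45) / ln(96/45)
LMTD = 67.31 K


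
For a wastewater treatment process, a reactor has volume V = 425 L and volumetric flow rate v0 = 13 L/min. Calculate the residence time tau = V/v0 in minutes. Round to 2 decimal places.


tau = V / v0
tau = 425 / 13
tau = 32.69 min


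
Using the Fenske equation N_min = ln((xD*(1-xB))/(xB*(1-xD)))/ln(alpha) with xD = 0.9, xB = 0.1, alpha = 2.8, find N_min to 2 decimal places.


N_min = ln((xD*(1-xB))/(xB*(1-xD))) / ln(alpha)
Numerator inside ln: 0.81 / 0.01 = 81.0
ln(81.0) = 4.394449
ln(alpha) = ln(2.8) = 1.029619
N_min = 4.394449 / 1.029619 = 4.27


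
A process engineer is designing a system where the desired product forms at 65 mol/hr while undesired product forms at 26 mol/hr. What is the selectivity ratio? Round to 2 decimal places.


S = desired product rate / undesired product rate
S = 65 / 26
S = 2.50


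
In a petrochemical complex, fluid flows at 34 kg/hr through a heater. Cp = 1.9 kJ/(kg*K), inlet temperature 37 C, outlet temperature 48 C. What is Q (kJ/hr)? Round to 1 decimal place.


Q = m_dot * Cp * (T2 - T1)
Q = 34 * 1.9 * (48 - 37)
Q = 34 * 1.9 * 11
Q = 710.6 kJ/hr


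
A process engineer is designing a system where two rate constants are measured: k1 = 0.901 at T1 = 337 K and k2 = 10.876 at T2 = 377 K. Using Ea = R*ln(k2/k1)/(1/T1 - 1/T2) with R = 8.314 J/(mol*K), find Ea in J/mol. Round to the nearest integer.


Ea = R * ln(k2/k1) / (1/T1 - 1/T2)
ln(k2/k1) = ln(10.876/0.901) = 2.4908085
1/T1 - 1/T2 = 1/337 - 1/377 = 0.000314839157
Ea = 8.314 * 2.4908085 / 0.000314839157
Ea = 65775 J/mol


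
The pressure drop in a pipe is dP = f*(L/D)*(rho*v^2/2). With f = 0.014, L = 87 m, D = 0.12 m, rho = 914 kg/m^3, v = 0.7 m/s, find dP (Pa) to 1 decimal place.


dP = f * (L/D) * (rho*v^2/2)
dP = 0.014 * (87/0.12) * (914*0.7^2/2)
L/D = 725.0
rho*v^2/2 = 914*0.49/2 = 223.93
dP = 0.014 * 725.0 * 223.93
dP = 2272.9 Pa


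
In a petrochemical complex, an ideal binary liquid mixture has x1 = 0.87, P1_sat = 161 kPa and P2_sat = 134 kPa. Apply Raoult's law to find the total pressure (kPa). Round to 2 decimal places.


P = x1*P1_sat + x2*P2_sat
x2 = 1 - x1 = 1 - 0.87 = 0.13
P = 0.87*161 + 0.13*134
P = 140.07 + 17.42
P = 157.49 kPa


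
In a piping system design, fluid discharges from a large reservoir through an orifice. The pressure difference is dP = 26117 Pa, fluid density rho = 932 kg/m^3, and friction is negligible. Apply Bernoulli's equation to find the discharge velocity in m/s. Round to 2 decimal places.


v = sqrt(2*dP/rho)
v = sqrt(2*26117/932)
v = sqrt(56.045064)
v = 7.49 m/s


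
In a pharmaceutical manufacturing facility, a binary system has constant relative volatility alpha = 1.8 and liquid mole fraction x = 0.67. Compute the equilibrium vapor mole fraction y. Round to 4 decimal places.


y = alpha*x / (1 + (alpha-1)*x)
y = 1.8*0.67 / (1 + (1.8-1)*0.67)
y = 1.206 / (1 + 0.536)
y = 1.206 / 1.536
y = 0.7852


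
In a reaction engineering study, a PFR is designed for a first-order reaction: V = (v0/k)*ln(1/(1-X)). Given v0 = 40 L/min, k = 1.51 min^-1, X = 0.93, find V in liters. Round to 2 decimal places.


V = (v0/k) * ln(1/(1-X))
V = (40/1.51) * ln(1/(1-0.93))
V = 26.490066 * ln(14.285714)
V = 26.490066 * 2.65926
V = 70.44 L


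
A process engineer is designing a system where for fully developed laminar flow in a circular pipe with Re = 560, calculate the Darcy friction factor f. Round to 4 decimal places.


f = 64 / Re
f = 64 / 560
f = 0.1143


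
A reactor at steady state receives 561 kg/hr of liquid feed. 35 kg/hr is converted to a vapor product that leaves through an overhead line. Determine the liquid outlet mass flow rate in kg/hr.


Steady-state mass balance on the main outlet: F_out = F_in - F_removed
F_out = 561 - 35
F_out = 526 kg/hr


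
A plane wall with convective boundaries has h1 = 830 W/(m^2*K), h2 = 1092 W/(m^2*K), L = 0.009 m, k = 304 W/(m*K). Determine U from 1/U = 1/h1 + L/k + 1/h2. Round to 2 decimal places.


1/U = 1/h1 + L/k + 1/h2
1/U = 1/830 + 0.009/304 + 1/1092
1/U = 0.0012048193 + 2.96053e-05 + 0.0009157509
1/U = 0.0021501755
U = 465.08 W/(m^2*K)


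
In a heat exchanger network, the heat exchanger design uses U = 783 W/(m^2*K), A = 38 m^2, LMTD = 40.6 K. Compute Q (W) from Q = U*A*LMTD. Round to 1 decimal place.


Q = U * A * LMTD
Q = 783 * 38 * 40.6
Q = 1208012.4 W


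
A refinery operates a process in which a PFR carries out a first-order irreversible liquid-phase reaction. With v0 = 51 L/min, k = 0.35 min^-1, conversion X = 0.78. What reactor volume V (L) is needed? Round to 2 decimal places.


V = (v0/k) * ln(1/(1-X))
V = (51/0.35) * ln(1/(1-0.78))
V = 145.714286 * ln(4.545455)
V = 145.714286 * 1.514128
V = 220.63 L


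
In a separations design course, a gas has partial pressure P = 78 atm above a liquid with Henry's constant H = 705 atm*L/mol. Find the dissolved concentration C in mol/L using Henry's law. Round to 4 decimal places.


C = P / H
C = 78 / 705
C = 0.1106 mol/L


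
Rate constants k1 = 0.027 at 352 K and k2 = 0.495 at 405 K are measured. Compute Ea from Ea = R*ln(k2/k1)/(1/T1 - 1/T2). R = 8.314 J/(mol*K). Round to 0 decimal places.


Ea = R * ln(k2/k1) / (1/T1 - 1/T2)
ln(k2/k1) = ln(0.495/0.027) = 2.9087209
1/T1 - 1/T2 = 1/352 - 1/405 = 0.000371773288
Ea = 8.314 * 2.9087209 / 0.000371773288
Ea = 65048 J/mol


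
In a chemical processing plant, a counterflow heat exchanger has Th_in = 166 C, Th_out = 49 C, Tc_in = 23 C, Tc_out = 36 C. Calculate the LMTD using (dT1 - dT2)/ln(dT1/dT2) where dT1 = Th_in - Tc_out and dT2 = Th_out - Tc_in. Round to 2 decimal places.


dT1 = Th_in - Tc_out = 166 - 36 = 130
dT2 = Th_out - Tc_in = 49 - 23 = 26
LMTD = (dT1 - dT2) / ln(dT1/dT2)
LMTD = (130 - 26) / ln(130/26)
LMTD = 64.62 K


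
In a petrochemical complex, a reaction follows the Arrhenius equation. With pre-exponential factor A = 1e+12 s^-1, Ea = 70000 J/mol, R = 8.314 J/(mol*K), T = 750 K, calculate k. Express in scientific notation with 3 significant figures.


k = A * exp(-Ea/(R*T))
k = 1e+12 * exp(-70000 / (8.314 * 750))
k = 1e+12 * exp(-11.226044)
k = 1.33e+07


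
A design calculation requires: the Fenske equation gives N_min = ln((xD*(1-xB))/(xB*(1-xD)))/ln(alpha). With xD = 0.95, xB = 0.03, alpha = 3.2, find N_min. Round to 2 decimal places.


N_min = ln((xD*(1-xB))/(xB*(1-xD))) / ln(alpha)
Numerator inside ln: 0.9215 / 0.0015 = 614.333333
ln(614.333333) = 6.420538
ln(alpha) = ln(3.2) = 1.163151
N_min = 6.420538 / 1.163151 = 5.52


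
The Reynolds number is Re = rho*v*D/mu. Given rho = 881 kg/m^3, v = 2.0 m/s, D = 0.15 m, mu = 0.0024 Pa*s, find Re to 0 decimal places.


Re = rho * v * D / mu
Re = 881 * 2.0 * 0.15 / 0.0024
Re = 264.3 / 0.0024
Re = 110125


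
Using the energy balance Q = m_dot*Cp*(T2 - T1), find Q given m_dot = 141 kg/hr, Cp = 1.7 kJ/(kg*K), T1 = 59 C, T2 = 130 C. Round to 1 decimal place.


Q = m_dot * Cp * (T2 - T1)
Q = 141 * 1.7 * (130 - 59)
Q = 141 * 1.7 * 71
Q = 17018.7 kJ/hr


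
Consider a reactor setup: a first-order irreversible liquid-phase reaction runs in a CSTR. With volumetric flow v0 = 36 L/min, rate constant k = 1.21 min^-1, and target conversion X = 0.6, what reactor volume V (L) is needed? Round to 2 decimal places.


V = v0 * X / (k * (1 - X))
V = 36 * 0.6 / (1.21 * (1 - 0.6))
V = 21.6 / (1.21 * 0.4)
V = 21.6 / 0.484
V = 44.63 L


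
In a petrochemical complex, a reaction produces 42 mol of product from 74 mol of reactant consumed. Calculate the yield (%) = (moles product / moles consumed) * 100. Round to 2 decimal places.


Yield = (moles product / moles consumed) * 100%
Yield = (42 / 74) * 100
Yield = 0.5676 * 100
Yield = 56.76%


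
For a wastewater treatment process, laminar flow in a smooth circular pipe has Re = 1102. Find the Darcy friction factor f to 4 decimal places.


f = 64 / Re
f = 64 / 1102
f = 0.0581


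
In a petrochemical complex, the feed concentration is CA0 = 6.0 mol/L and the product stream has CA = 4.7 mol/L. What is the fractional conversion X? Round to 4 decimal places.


X = (CA0 - CA) / CA0
X = (6.0 - 4.7) / 6.0
X = 1.3 / 6.0
X = 0.2167


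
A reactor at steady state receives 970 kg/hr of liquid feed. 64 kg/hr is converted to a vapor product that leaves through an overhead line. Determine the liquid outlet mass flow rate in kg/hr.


Steady-state mass balance on the main outlet: F_out = F_in - F_removed
F_out = 970 - 64
F_out = 906 kg/hr


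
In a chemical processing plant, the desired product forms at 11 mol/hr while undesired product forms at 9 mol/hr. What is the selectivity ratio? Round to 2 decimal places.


S = desired product rate / undesired product rate
S = 11 / 9
S = 1.22


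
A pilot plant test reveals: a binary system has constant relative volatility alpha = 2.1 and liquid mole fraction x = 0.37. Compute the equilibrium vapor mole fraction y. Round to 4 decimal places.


y = alpha*x / (1 + (alpha-1)*x)
y = 2.1*0.37 / (1 + (2.1-1)*0.37)
y = 0.777 / (1 + 0.407)
y = 0.777 / 1.407
y = 0.5522


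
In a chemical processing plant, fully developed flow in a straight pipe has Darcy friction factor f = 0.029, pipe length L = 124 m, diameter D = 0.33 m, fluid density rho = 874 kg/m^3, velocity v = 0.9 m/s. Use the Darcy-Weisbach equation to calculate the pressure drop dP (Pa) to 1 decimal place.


dP = f * (L/D) * (rho*v^2/2)
dP = 0.029 * (124/0.33) * (874*0.9^2/2)
L/D = 375.75757576
rho*v^2/2 = 874*0.81/2 = 353.97
dP = 0.029 * 375.75757576 * 353.97
dP = 3857.2 Pa


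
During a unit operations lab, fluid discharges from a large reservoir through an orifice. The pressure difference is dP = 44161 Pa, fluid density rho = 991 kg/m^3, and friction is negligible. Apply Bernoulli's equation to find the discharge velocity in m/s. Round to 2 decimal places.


v = sqrt(2*dP/rho)
v = sqrt(2*44161/991)
v = sqrt(89.124117)
v = 9.44 m/s


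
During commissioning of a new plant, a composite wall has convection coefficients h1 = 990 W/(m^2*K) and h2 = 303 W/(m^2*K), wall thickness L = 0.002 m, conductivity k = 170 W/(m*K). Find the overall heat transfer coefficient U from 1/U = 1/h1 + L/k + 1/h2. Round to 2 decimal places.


1/U = 1/h1 + L/k + 1/h2
1/U = 1/990 + 0.002/170 + 1/303
1/U = 0.001010101 + 1.17647e-05 + 0.00330033
1/U = 0.0043221957
U = 231.36 W/(m^2*K)


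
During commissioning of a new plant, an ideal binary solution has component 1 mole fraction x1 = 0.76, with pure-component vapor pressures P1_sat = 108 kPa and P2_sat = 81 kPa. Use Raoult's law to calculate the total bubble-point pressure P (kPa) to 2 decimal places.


P = x1*P1_sat + x2*P2_sat
x2 = 1 - x1 = 1 - 0.76 = 0.24
P = 0.76*108 + 0.24*81
P = 82.08 + 19.44
P = 101.52 kPa


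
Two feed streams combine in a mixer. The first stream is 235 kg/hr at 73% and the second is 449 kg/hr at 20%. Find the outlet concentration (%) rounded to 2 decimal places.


Mass balance on solute: F1*x1 + F2*x2 = F3*x3
F3 = F1 + F2 = 235 + 449 = 684 kg/hr
x3 = (F1*x1 + F2*x2)/F3
x3 = (235*0.73 + 449*0.2) / 684
x3 = 38.21%


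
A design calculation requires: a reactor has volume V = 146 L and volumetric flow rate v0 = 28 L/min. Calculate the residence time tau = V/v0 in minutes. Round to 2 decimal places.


tau = V / v0
tau = 146 / 28
tau = 5.21 min


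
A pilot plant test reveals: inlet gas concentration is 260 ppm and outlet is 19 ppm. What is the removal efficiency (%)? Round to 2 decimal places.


Efficiency = (G_in - G_out) / G_in * 100%
Efficiency = (260 - 19) / 260 * 100
Efficiency = 241 / 260 * 100
Efficiency = 92.69%


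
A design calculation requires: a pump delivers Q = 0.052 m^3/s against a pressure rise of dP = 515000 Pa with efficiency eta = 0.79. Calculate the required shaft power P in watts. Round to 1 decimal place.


P = Q * dP / eta
P = 0.052 * 515000 / 0.79
P = 26780.0 / 0.79
P = 33898.7 W


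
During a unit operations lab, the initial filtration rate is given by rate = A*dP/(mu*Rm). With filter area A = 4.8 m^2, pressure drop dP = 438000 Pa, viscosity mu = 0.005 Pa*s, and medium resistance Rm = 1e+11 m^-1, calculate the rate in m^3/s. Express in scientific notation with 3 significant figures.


rate = A * dP / (mu * Rm)
rate = 4.8 * 438000 / (0.005 * 1e+11)
rate = 2102400.0 / 5.000e+08
rate = 4.20e-03 m^3/s


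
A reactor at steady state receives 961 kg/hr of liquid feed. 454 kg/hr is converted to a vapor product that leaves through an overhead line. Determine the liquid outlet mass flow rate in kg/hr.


Steady-state mass balance on the main outlet: F_out = F_in - F_removed
F_out = 961 - 454
F_out = 507 kg/hr


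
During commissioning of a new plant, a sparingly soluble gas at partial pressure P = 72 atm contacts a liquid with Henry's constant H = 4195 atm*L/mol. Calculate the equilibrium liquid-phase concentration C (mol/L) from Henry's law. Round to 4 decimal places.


C = P / H
C = 72 / 4195
C = 0.0172 mol/L


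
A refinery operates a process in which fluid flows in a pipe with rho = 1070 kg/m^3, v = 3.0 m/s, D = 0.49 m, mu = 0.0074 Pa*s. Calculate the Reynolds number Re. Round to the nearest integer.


Re = rho * v * D / mu
Re = 1070 * 3.0 * 0.49 / 0.0074
Re = 1572.9 / 0.0074
Re = 212554


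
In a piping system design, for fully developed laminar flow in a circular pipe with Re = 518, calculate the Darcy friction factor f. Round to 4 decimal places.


f = 64 / Re
f = 64 / 518
f = 0.1236


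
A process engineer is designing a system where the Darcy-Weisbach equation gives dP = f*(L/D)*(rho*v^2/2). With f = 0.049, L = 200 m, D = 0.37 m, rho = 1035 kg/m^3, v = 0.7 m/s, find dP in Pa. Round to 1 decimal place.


dP = f * (L/D) * (rho*v^2/2)
dP = 0.049 * (200/0.37) * (1035*0.7^2/2)
L/D = 540.54054054
rho*v^2/2 = 1035*0.49/2 = 253.575
dP = 0.049 * 540.54054054 * 253.575
dP = 6716.3 Pa


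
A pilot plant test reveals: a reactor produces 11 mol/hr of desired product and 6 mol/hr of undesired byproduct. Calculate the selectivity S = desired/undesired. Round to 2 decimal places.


S = desired product rate / undesired product rate
S = 11 / 6
S = 1.83


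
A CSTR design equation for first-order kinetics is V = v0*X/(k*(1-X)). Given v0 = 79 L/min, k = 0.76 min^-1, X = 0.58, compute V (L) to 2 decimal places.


V = v0 * X / (k * (1 - X))
V = 79 * 0.58 / (0.76 * (1 - 0.58))
V = 45.82 / (0.76 * 0.42)
V = 45.82 / 0.3192
V = 143.55 L


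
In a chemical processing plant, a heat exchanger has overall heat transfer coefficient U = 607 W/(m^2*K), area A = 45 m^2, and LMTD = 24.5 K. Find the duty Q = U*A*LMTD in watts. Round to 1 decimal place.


Q = U * A * LMTD
Q = 607 * 45 * 24.5
Q = 669217.5 W


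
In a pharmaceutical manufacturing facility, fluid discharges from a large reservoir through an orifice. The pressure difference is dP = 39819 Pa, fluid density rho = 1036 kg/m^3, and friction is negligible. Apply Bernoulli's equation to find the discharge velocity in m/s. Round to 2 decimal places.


v = sqrt(2*dP/rho)
v = sqrt(2*39819/1036)
v = sqrt(76.870656)
v = 8.77 m/s


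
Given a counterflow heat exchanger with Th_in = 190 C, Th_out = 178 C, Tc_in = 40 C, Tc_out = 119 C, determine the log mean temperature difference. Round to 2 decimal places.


dT1 = Th_in - Tc_out = 190 - 119 = 71
dT2 = Th_out - Tc_in = 178 - 40 = 138
LMTD = (dT1 - dT2) / ln(dT1/dT2)
LMTD = (71 - 138) / ln(71/138)
LMTD = 100.82 K


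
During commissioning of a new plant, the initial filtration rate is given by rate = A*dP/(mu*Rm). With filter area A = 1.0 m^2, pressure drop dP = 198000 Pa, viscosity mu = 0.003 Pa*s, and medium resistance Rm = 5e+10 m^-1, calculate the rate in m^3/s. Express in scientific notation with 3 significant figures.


rate = A * dP / (mu * Rm)
rate = 1.0 * 198000 / (0.003 * 5e+10)
rate = 198000.0 / 1.500e+08
rate = 1.32e-03 m^3/s


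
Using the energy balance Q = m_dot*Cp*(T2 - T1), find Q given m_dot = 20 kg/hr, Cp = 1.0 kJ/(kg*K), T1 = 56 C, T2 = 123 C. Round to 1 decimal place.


Q = m_dot * Cp * (T2 - T1)
Q = 20 * 1.0 * (123 - 56)
Q = 20 * 1.0 * 67
Q = 1340.0 kJ/hr


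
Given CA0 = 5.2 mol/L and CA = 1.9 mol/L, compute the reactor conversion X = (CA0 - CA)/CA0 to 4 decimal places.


X = (CA0 - CA) / CA0
X = (5.2 - 1.9) / 5.2
X = 3.3 / 5.2
X = 0.6346


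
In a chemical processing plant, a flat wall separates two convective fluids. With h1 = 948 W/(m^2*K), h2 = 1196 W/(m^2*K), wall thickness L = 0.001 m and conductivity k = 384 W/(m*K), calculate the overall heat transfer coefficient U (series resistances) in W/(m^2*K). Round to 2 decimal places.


1/U = 1/h1 + L/k + 1/h2
1/U = 1/948 + 0.001/384 + 1/1196
1/U = 0.0010548523 + 2.6042e-06 + 0.0008361204
1/U = 0.0018935769
U = 528.10 W/(m^2*K)


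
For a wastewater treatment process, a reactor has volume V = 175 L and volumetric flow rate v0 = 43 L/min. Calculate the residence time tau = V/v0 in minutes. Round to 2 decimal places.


tau = V / v0
tau = 175 / 43
tau = 4.07 min


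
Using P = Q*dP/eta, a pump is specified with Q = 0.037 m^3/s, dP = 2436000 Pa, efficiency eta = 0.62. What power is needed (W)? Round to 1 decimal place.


P = Q * dP / eta
P = 0.037 * 2436000 / 0.62
P = 90132.0 / 0.62
P = 145374.2 W


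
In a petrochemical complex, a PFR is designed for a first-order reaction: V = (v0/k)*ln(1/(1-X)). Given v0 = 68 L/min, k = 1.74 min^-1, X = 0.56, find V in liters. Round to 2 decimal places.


V = (v0/k) * ln(1/(1-X))
V = (68/1.74) * ln(1/(1-0.56))
V = 39.08046 * ln(2.272727)
V = 39.08046 * 0.82098
V = 32.08 L


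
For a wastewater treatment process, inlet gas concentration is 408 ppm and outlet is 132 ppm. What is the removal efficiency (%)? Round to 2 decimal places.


Efficiency = (G_in - G_out) / G_in * 100%
Efficiency = (408 - 132) / 408 * 100
Efficiency = 276 / 408 * 100
Efficiency = 67.65%


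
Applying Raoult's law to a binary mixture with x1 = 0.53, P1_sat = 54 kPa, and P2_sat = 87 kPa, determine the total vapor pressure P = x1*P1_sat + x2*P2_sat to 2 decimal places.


P = x1*P1_sat + x2*P2_sat
x2 = 1 - x1 = 1 - 0.53 = 0.47
P = 0.53*54 + 0.47*87
P = 28.62 + 40.89
P = 69.51 kPa


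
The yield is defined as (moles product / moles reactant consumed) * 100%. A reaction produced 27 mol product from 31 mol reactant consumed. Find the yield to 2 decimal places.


Yield = (moles product / moles consumed) * 100%
Yield = (27 / 31) * 100
Yield = 0.871 * 100
Yield = 87.10%


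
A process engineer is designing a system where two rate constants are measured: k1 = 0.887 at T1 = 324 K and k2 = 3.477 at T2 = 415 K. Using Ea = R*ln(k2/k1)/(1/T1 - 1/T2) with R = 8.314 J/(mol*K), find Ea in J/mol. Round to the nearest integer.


Ea = R * ln(k2/k1) / (1/T1 - 1/T2)
ln(k2/k1) = ln(3.477/0.887) = 1.3660801
1/T1 - 1/T2 = 1/324 - 1/415 = 0.000676781199
Ea = 8.314 * 1.3660801 / 0.000676781199
Ea = 16782 J/mol


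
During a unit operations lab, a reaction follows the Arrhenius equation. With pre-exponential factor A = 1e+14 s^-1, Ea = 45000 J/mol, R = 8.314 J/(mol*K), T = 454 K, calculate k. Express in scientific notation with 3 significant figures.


k = A * exp(-Ea/(R*T))
k = 1e+14 * exp(-45000 / (8.314 * 454))
k = 1e+14 * exp(-11.921932)
k = 6.64e+08


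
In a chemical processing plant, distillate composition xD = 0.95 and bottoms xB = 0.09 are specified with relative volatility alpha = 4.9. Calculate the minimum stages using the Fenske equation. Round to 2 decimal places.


N_min = ln((xD*(1-xB))/(xB*(1-xD))) / ln(alpha)
Numerator inside ln: 0.8645 / 0.0045 = 192.111111
ln(192.111111) = 5.258074
ln(alpha) = ln(4.9) = 1.589235
N_min = 5.258074 / 1.589235 = 3.31


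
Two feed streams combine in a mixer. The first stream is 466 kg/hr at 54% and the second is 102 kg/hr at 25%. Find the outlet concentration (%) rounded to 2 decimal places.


Mass balance on solute: F1*x1 + F2*x2 = F3*x3
F3 = F1 + F2 = 466 + 102 = 568 kg/hr
x3 = (F1*x1 + F2*x2)/F3
x3 = (466*0.54 + 102*0.25) / 568
x3 = 48.79%


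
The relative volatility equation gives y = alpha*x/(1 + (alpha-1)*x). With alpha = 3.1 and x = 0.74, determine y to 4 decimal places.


y = alpha*x / (1 + (alpha-1)*x)
y = 3.1*0.74 / (1 + (3.1-1)*0.74)
y = 2.294 / (1 + 1.554)
y = 2.294 / 2.554
y = 0.8982


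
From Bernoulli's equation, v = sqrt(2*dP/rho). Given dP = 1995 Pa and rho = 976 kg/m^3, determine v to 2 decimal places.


v = sqrt(2*dP/rho)
v = sqrt(2*1995/976)
v = sqrt(4.088115)
v = 2.02 m/s


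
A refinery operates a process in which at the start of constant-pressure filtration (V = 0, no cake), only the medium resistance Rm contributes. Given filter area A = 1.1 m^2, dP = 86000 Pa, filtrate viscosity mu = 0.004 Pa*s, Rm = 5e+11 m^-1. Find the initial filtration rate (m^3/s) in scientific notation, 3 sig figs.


rate = A * dP / (mu * Rm)
rate = 1.1 * 86000 / (0.004 * 5e+11)
rate = 94600.0 / 2.000e+09
rate = 4.73e-05 m^3/s


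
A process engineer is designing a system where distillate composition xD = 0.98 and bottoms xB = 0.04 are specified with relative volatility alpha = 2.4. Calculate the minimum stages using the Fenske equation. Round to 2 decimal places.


N_min = ln((xD*(1-xB))/(xB*(1-xD))) / ln(alpha)
Numerator inside ln: 0.9408 / 0.0008 = 1176.0
ln(1176.0) = 7.069874
ln(alpha) = ln(2.4) = 0.875469
N_min = 7.069874 / 0.875469 = 8.08


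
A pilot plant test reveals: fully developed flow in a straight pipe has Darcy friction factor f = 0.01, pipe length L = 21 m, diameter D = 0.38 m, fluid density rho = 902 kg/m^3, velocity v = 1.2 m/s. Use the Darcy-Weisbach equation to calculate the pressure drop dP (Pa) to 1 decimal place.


dP = f * (L/D) * (rho*v^2/2)
dP = 0.01 * (21/0.38) * (902*1.2^2/2)
L/D = 55.26315789
rho*v^2/2 = 902*1.44/2 = 649.44
dP = 0.01 * 55.26315789 * 649.44
dP = 358.9 Pa


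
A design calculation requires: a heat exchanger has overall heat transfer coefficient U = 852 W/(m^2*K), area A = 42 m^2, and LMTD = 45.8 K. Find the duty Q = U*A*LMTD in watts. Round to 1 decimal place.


Q = U * A * LMTD
Q = 852 * 42 * 45.8
Q = 1638907.2 W


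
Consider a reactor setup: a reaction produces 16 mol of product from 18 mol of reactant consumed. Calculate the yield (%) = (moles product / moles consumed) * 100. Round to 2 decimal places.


Yield = (moles product / moles consumed) * 100%
Yield = (16 / 18) * 100
Yield = 0.8889 * 100
Yield = 88.89%


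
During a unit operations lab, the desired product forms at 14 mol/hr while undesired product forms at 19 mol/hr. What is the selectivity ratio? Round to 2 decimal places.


S = desired product rate / undesired product rate
S = 14 / 19
S = 0.74


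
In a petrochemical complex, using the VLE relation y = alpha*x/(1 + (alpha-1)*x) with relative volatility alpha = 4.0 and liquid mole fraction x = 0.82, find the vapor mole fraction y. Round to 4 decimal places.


y = alpha*x / (1 + (alpha-1)*x)
y = 4.0*0.82 / (1 + (4.0-1)*0.82)
y = 3.28 / (1 + 2.46)
y = 3.28 / 3.46
y = 0.9480


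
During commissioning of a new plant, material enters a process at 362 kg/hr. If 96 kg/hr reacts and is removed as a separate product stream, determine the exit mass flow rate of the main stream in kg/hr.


Steady-state mass balance on the main outlet: F_out = F_in - F_removed
F_out = 362 - 96
F_out = 266 kg/hr


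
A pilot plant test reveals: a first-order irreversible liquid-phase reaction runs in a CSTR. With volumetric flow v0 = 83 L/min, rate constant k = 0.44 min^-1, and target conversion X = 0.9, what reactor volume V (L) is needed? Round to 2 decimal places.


V = v0 * X / (k * (1 - X))
V = 83 * 0.9 / (0.44 * (1 - 0.9))
V = 74.7 / (0.44 * 0.1)
V = 74.7 / 0.044
V = 1697.73 L


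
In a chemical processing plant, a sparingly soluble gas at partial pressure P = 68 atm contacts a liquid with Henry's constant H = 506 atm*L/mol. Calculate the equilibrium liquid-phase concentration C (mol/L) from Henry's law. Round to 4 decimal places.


C = P / H
C = 68 / 506
C = 0.1344 mol/L


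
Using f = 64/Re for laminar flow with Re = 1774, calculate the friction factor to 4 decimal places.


f = 64 / Re
f = 64 / 1774
f = 0.0361


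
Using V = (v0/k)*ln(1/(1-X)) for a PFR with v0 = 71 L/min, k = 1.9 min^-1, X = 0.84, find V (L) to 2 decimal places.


V = (v0/k) * ln(1/(1-X))
V = (71/1.9) * ln(1/(1-0.84))
V = 37.368421 * ln(6.25)
V = 37.368421 * 1.832581
V = 68.48 L


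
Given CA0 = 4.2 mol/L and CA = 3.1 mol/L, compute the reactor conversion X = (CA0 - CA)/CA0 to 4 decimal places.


X = (CA0 - CA) / CA0
X = (4.2 - 3.1) / 4.2
X = 1.1 / 4.2
X = 0.2619


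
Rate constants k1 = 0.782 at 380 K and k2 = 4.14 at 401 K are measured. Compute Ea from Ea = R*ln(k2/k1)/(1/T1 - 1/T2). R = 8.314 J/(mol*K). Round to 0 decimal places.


Ea = R * ln(k2/k1) / (1/T1 - 1/T2)
ln(k2/k1) = ln(4.14/0.782) = 1.6665963
1/T1 - 1/T2 = 1/380 - 1/401 = 0.000137813361
Ea = 8.314 * 1.6665963 / 0.000137813361
Ea = 100542 J/mol


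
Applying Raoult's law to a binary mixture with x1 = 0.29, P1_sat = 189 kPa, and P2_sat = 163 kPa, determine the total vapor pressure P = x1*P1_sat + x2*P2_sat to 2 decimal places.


P = x1*P1_sat + x2*P2_sat
x2 = 1 - x1 = 1 - 0.29 = 0.71
P = 0.29*189 + 0.71*163
P = 54.81 + 115.73
P = 170.54 kPa


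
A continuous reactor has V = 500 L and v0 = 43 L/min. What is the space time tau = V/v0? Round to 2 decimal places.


tau = V / v0
tau = 500 / 43
tau = 11.63 min


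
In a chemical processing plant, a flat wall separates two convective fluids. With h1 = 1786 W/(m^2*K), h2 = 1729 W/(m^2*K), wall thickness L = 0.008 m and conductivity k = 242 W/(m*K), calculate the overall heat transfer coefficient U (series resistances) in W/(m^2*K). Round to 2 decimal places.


1/U = 1/h1 + L/k + 1/h2
1/U = 1/1786 + 0.008/242 + 1/1729
1/U = 0.0005599104 + 3.30579e-05 + 0.000578369
1/U = 0.0011713373
U = 853.73 W/(m^2*K)


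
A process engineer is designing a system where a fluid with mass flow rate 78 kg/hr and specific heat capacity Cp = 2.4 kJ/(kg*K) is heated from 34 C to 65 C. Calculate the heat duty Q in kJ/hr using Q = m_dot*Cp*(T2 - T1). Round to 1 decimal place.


Q = m_dot * Cp * (T2 - T1)
Q = 78 * 2.4 * (65 - 34)
Q = 78 * 2.4 * 31
Q = 5803.2 kJ/hr


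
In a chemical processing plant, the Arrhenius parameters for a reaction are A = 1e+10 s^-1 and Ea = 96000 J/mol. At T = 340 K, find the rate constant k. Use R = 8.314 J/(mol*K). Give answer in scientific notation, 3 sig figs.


k = A * exp(-Ea/(R*T))
k = 1e+10 * exp(-96000 / (8.314 * 340))
k = 1e+10 * exp(-33.961143)
k = 1.78e-05


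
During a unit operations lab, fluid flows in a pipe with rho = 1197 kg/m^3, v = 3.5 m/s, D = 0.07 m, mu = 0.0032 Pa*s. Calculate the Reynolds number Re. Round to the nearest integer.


Re = rho * v * D / mu
Re = 1197 * 3.5 * 0.07 / 0.0032
Re = 293.265 / 0.0032
Re = 91645


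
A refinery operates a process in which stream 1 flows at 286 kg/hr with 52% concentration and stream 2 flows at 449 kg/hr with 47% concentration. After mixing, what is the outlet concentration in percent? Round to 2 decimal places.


Mass balance on solute: F1*x1 + F2*x2 = F3*x3
F3 = F1 + F2 = 286 + 449 = 735 kg/hr
x3 = (F1*x1 + F2*x2)/F3
x3 = (286*0.52 + 449*0.47) / 735
x3 = 48.95%


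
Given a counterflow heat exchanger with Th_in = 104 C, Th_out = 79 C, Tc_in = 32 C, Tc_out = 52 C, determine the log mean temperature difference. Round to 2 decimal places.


dT1 = Th_in - Tc_out = 104 - 52 = 52
dT2 = Th_out - Tc_in = 79 - 32 = 47
LMTD = (dT1 - dT2) / ln(dT1/dT2)
LMTD = (52 - 47) / ln(52/47)
LMTD = 49.46 K


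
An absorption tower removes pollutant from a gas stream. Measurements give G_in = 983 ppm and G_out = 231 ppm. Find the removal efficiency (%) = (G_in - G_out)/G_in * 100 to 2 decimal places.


Efficiency = (G_in - G_out) / G_in * 100%
Efficiency = (983 - 231) / 983 * 100
Efficiency = 752 / 983 * 100
Efficiency = 76.50%


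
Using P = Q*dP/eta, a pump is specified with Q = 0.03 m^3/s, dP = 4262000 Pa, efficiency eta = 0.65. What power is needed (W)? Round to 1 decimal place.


P = Q * dP / eta
P = 0.03 * 4262000 / 0.65
P = 127860.0 / 0.65
P = 196707.7 W


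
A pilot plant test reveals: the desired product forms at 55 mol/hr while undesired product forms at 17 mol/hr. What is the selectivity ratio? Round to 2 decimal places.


S = desired product rate / undesired product rate
S = 55 / 17
S = 3.24


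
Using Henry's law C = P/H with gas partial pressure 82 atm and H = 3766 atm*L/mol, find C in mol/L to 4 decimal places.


C = P / H
C = 82 / 3766
C = 0.0218 mol/L


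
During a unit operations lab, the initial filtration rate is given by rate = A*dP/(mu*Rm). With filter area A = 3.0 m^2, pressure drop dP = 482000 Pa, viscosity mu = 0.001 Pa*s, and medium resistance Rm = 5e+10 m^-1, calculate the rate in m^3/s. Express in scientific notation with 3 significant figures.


rate = A * dP / (mu * Rm)
rate = 3.0 * 482000 / (0.001 * 5e+10)
rate = 1446000.0 / 5.000e+07
rate = 2.89e-02 m^3/s


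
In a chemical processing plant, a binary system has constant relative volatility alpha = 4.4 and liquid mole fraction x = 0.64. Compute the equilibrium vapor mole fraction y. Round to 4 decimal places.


y = alpha*x / (1 + (alpha-1)*x)
y = 4.4*0.64 / (1 + (4.4-1)*0.64)
y = 2.816 / (1 + 2.176)
y = 2.816 / 3.176
y = 0.8866


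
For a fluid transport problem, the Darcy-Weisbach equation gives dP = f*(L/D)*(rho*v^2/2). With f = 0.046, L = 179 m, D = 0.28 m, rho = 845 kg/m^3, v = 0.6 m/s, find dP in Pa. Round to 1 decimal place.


dP = f * (L/D) * (rho*v^2/2)
dP = 0.046 * (179/0.28) * (845*0.6^2/2)
L/D = 639.28571429
rho*v^2/2 = 845*0.36/2 = 152.1
dP = 0.046 * 639.28571429 * 152.1
dP = 4472.8 Pa
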